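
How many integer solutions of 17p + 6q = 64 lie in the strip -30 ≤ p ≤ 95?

21

gcd(17, 6) = 1.
By Bézout, 17·(-1) + 6·(3) = 1.
Particular solution: (2, 5).
General solution: p = 2 + 6t, q = 5 - 17t for integer t.
-30 ≤ 2 + 6t ≤ 95 gives t ∈ [-5, 15], which is 21 values.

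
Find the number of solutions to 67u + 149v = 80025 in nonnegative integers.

gcd(149, 67) = 1  (149 = 2·67 + 15, 67 = 4·15 + 7, 15 = 2·7 + 1, 7 = 7·1).
Back-substituting, 67·(-20) + 149·(9) = 1.
Scale by 80025: one solution is (-1600500, 720225). Reduce u mod 149: (58, 511).
General: u = 58 + 149t, v = 511 - 67t.
u ≥ 0 ⇒ t ≥ 0; v ≥ 0 ⇒ t ≤ 7. So t ∈ [0, 7]: 8 solutions.

8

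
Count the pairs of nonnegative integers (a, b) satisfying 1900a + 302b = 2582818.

gcd(1900, 302):
  1900 = 6*302 + 88
  302 = 3*88 + 38
  88 = 2*38 + 12
  38 = 3*12 + 2
  12 = 6*2
so gcd(1900, 302) = 2.
Back-substitute for Bézout coefficients:
  2 = 38 - 3*12
  ... = 1900*(-24) + 302*(151)
Scale by 1291409: one solution is (-30993816, 195002759). Reduce a mod 151: (142, 7659).
General: a = 142 + 151t, b = 7659 - 950t.
a ≥ 0 ⇒ t ≥ 0; b ≥ 0 ⇒ t ≤ 8. So t ∈ [0, 8]: 9 solutions.

9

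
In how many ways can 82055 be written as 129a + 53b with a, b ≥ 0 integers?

12

gcd(129, 53):
  129 = 2*53 + 23
  53 = 2*23 + 7
  23 = 3*7 + 2
  7 = 3*2 + 1
  2 = 2*1
so gcd(129, 53) = 1.
Back-substitute for Bézout coefficients:
  1 = 7 - 3*2
  ... = 129*(-23) + 53*(56)
Scale by 82055: one solution is (-1887265, 4595080). Reduce a mod 53: (12, 1519).
General: a = 12 + 53t, b = 1519 - 129t.
a ≥ 0 ⇒ t ≥ 0; b ≥ 0 ⇒ t ≤ 11. So t ∈ [0, 11]: 12 solutions.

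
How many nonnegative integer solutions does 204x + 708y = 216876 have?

gcd(708, 204) = 12  (708 = 3·204 + 96, 204 = 2·96 + 12, 96 = 8·12).
Back-substituting, 204·(7) + 708·(-2) = 12.
Scale by 18073: one solution is (126511, -36146). Reduce x mod 59: (15, 302).
General: x = 15 + 59t, y = 302 - 17t.
x ≥ 0 ⇒ t ≥ 0; y ≥ 0 ⇒ t ≤ 17. So t ∈ [0, 17]: 18 solutions.

18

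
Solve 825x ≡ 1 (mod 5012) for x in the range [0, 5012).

gcd(5012, 825) = 1  (5012 = 6*825 + 62, 825 = 13*62 + 19, 62 = 3*19 + 5, 19 = 3*5 + 4, 5 = 1*4 + 1, 4 = 4*1).
Back-substituting, 825*(-1051) + 5012*(173) = 1.
So 825*-1051 ≡ 1 (mod 5012), and -1051 mod 5012 = 3961.

3961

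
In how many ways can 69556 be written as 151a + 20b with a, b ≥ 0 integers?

23

gcd(151, 20) = 1  (151 = 7*20 + 11, 20 = 1*11 + 9, 11 = 1*9 + 2, 9 = 4*2 + 1, 2 = 2*1).
Back-substituting, 151*(-9) + 20*(68) = 1.
Scale by 69556: one solution is (-626004, 4729808). Reduce a mod 20: (16, 3357).
General: a = 16 + 20t, b = 3357 - 151t.
a ≥ 0 ⇒ t ≥ 0; b ≥ 0 ⇒ t ≤ 22. So t ∈ [0, 22]: 23 solutions.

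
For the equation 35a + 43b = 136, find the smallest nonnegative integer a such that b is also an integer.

gcd(43, 35) = 1  (43 = 1·35 + 8, 35 = 4·8 + 3, 8 = 2·3 + 2, 3 = 1·2 + 1, 2 = 2·1).
1 divides 136, so solutions exist.
Back-substituting, 35·(16) + 43·(-13) = 1.
Scale by 136/1 = 136: (a₀, b₀) = (2176, -1768).
General solution: a = 2176 + 43t, b = -1768 - 35t for integer t.
a ≥ 0: smallest is 2176 mod 43 = 26 (at t = -50), with b = -18.

26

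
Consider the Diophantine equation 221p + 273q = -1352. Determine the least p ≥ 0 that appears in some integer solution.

gcd(273, 221) = 13.
13 divides -1352, so solutions exist.
By Bézout, 221×(5) + 273×(-4) = 13.
Scale by -1352/13 = -104: (p₀, q₀) = (-520, 416).
General solution: p = -520 + 21t, q = 416 - 17t for integer t.
p ≥ 0: smallest is -520 mod 21 = 5 (at t = 25), with q = -9.

5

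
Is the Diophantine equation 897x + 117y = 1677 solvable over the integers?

yes

gcd(897, 117):
  897 = 7·117 + 78
  117 = 1·78 + 39
  78 = 2·39
so gcd(897, 117) = 39.
39 divides 1677, so integer solutions exist.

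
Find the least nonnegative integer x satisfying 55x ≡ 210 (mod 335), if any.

16

gcd(335, 55) = 5.
5 divides 210, so solutions exist.
By Bézout, 55×(-6) + 335×(1) = 5.
So 55×(-6) ≡ 5 (mod 335); multiply by 42: x ≡ -252 (mod 67).
Smallest nonnegative: x = -252 mod 67 = 16.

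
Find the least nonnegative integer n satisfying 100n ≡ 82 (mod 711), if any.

271

gcd(711, 100):
  711 = 7*100 + 11
  100 = 9*11 + 1
  11 = 11*1
so gcd(711, 100) = 1.
1 divides 82, so solutions exist.
Back-substitute for Bézout coefficients:
  1 = 100 - 9*11
  ... = 100*(64) + 711*(-9)
So 100*(64) ≡ 1 (mod 711); multiply by 82: n ≡ 5248 (mod 711).
Smallest nonnegative: n = 5248 mod 711 = 271.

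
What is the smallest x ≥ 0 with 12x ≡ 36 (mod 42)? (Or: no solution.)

gcd(42, 12) = 6.
6 divides 36, so solutions exist.
By Bézout, 12*(-3) + 42*(1) = 6.
So 12*(-3) ≡ 6 (mod 42); multiply by 6: x ≡ -18 (mod 7).
Smallest nonnegative: x = -18 mod 7 = 3.

3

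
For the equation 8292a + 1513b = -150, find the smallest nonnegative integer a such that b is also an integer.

1236

gcd(8292, 1513):
  8292 = 5·1513 + 727
  1513 = 2·727 + 59
  727 = 12·59 + 19
  59 = 3·19 + 2
  19 = 9·2 + 1
  2 = 2·1
so gcd(8292, 1513) = 1.
1 divides -150, so solutions exist.
Back-substitute for Bézout coefficients:
  1 = 19 - 9·2
  ... = 8292·(718) + 1513·(-3935)
Scale by -150/1 = -150: (a₀, b₀) = (-107700, 590250).
General solution: a = -107700 + 1513t, b = 590250 - 8292t for integer t.
a ≥ 0: smallest is -107700 mod 1513 = 1236 (at t = 72), with b = -6774.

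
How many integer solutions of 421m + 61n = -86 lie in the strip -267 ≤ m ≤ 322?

gcd(421, 61):
  421 = 6*61 + 55
  61 = 1*55 + 6
  55 = 9*6 + 1
  6 = 6*1
so gcd(421, 61) = 1.
Back-substitute for Bézout coefficients:
  1 = 55 - 9*6
  ... = 421*(10) + 61*(-69)
Scale by -86: particular solution (-860, 5934); reduce m mod 61: (55, -381).
General solution: m = 55 + 61t, n = -381 - 421t for integer t.
-267 ≤ 55 + 61t ≤ 322 gives t ∈ [-5, 4], which is 10 values.

10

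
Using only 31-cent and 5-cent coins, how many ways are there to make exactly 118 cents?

Need nonnegative integers with 31j + 5k = 118.
gcd(31, 5) = 1, and 31·(1) + 5·(-6) = 1.
So (j₀, k₀) = (118, -708); general j = 118 + 5t, k = -708 - 31t.
j ≥ 0 ⇒ t ≥ -23; k ≥ 0 ⇒ t ≤ -23. That's 1 value of t.

1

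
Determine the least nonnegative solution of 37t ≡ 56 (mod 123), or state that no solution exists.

gcd(123, 37) = 1.
1 divides 56, so solutions exist.
By Bézout, 37*(10) + 123*(-3) = 1.
So 37*(10) ≡ 1 (mod 123); multiply by 56: t ≡ 560 (mod 123).
Smallest nonnegative: t = 560 mod 123 = 68.

68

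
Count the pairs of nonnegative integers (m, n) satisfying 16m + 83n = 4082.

gcd(83, 16) = 1  (83 = 5*16 + 3, 16 = 5*3 + 1, 3 = 3*1).
Back-substituting, 16*(26) + 83*(-5) = 1.
Scale by 4082: one solution is (106132, -20410). Reduce m mod 83: (58, 38).
General: m = 58 + 83t, n = 38 - 16t.
m ≥ 0 ⇒ t ≥ 0; n ≥ 0 ⇒ t ≤ 2. So t ∈ [0, 2]: 3 solutions.

3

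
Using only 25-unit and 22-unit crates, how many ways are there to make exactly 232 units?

1

Need nonnegative integers with 25j + 22k = 232.
gcd(25, 22) = 1, and 25·(-7) + 22·(8) = 1.
So (j₀, k₀) = (-1624, 1856); general j = -1624 + 22t, k = 1856 - 25t.
j ≥ 0 ⇒ t ≥ 74; k ≥ 0 ⇒ t ≤ 74. That's 1 value of t.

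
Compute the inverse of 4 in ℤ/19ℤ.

5

gcd(19, 4) = 1  (19 = 4×4 + 3, 4 = 1×3 + 1, 3 = 3×1).
Back-substituting, 4×(5) + 19×(-1) = 1.
So 4×5 ≡ 1 (mod 19), and 5 mod 19 = 5.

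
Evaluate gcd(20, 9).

1

gcd(20, 9) = 1  (20 = 2·9 + 2, 9 = 4·2 + 1, 2 = 2·1).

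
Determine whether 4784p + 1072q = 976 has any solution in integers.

yes

gcd(4784, 1072) = 16  (4784 = 4×1072 + 496, 1072 = 2×496 + 80, 496 = 6×80 + 16, 80 = 5×16).
16 divides 976, so integer solutions exist.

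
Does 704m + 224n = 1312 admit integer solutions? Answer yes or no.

yes

gcd(704, 224) = 32  (704 = 3*224 + 32, 224 = 7*32).
32 divides 1312, so integer solutions exist.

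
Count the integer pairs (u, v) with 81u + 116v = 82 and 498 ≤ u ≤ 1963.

gcd(116, 81) = 1.
By Bézout, 81*(53) + 116*(-37) = 1.
Particular solution: (54, -37).
General solution: u = 54 + 116t, v = -37 - 81t for integer t.
498 ≤ 54 + 116t ≤ 1963 gives t ∈ [4, 16], which is 13 values.

13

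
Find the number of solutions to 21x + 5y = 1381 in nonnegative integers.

gcd(21, 5) = 1.
By Bézout, 21×(1) + 5×(-4) = 1.
One solution: (1, 272).
General: x = 1 + 5t, y = 272 - 21t.
x ≥ 0 ⇒ t ≥ 0; y ≥ 0 ⇒ t ≤ 12. So t ∈ [0, 12]: 13 solutions.

13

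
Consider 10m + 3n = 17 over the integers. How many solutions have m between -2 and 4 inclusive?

gcd(10, 3) = 1  (10 = 3·3 + 1, 3 = 3·1).
Back-substituting, 10·(1) + 3·(-3) = 1.
Scale by 17: particular solution (17, -51); reduce m mod 3: (2, -1).
General solution: m = 2 + 3t, n = -1 - 10t for integer t.
-2 ≤ 2 + 3t ≤ 4 gives t ∈ [-1, 0], which is 2 values.

2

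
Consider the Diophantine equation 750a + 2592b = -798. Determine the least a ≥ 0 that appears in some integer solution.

151

gcd(2592, 750):
  2592 = 3×750 + 342
  750 = 2×342 + 66
  342 = 5×66 + 12
  66 = 5×12 + 6
  12 = 2×6
so gcd(2592, 750) = 6.
6 divides -798, so solutions exist.
Back-substitute for Bézout coefficients:
  6 = 66 - 5×12
  ... = 750×(197) + 2592×(-57)
Scale by -798/6 = -133: (a₀, b₀) = (-26201, 7581).
General solution: a = -26201 + 432t, b = 7581 - 125t for integer t.
a ≥ 0: smallest is -26201 mod 432 = 151 (at t = 61), with b = -44.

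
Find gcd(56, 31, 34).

1

gcd(56, 31):
  56 = 1*31 + 25
  31 = 1*25 + 6
  25 = 4*6 + 1
  6 = 6*1
so gcd(56, 31) = 1.
gcd(1, 34) = 1.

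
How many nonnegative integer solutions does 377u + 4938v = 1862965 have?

gcd(4938, 377) = 1  (4938 = 13·377 + 37, 377 = 10·37 + 7, 37 = 5·7 + 2, 7 = 3·2 + 1, 2 = 2·1).
Back-substituting, 377·(2135) + 4938·(-163) = 1.
Scale by 1862965: one solution is (3977430275, -303663295). Reduce u mod 4938: (4601, 26).
General: u = 4601 + 4938t, v = 26 - 377t.
u ≥ 0 ⇒ t ≥ 0; v ≥ 0 ⇒ t ≤ 0. So t ∈ [0, 0]: 1 solution.

1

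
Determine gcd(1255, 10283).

gcd(10283, 1255):
  10283 = 8×1255 + 243
  1255 = 5×243 + 40
  243 = 6×40 + 3
  40 = 13×3 + 1
  3 = 3×1
so gcd(10283, 1255) = 1.

1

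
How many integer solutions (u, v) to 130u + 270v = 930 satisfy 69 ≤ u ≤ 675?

22

gcd(270, 130) = 10.
By Bézout, 130×(-2) + 270×(1) = 10.
Particular solution: (3, 2).
General solution: u = 3 + 27t, v = 2 - 13t for integer t.
69 ≤ 3 + 27t ≤ 675 gives t ∈ [3, 24], which is 22 values.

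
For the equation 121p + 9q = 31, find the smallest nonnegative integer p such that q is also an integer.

1

gcd(121, 9) = 1.
1 divides 31, so solutions exist.
By Bézout, 121*(-2) + 9*(27) = 1.
Scale by 31/1 = 31: (p₀, q₀) = (-62, 837).
General solution: p = -62 + 9t, q = 837 - 121t for integer t.
p ≥ 0: smallest is -62 mod 9 = 1 (at t = 7), with q = -10.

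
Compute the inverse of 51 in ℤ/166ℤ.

153

gcd(166, 51):
  166 = 3*51 + 13
  51 = 3*13 + 12
  13 = 1*12 + 1
  12 = 12*1
so gcd(166, 51) = 1.
Back-substitute for Bézout coefficients:
  1 = 13 - 1*12
  ... = 51*(-13) + 166*(4)
So 51*-13 ≡ 1 (mod 166), and -13 mod 166 = 153.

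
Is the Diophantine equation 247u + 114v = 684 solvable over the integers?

gcd(247, 114) = 19  (247 = 2*114 + 19, 114 = 6*19).
19 divides 684, so integer solutions exist.

yes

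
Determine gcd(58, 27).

gcd(58, 27):
  58 = 2×27 + 4
  27 = 6×4 + 3
  4 = 1×3 + 1
  3 = 3×1
so gcd(58, 27) = 1.

1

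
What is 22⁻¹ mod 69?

gcd(69, 22) = 1.
By Bézout, 22*(22) + 69*(-7) = 1.
So 22*22 ≡ 1 (mod 69), and 22 mod 69 = 22.

22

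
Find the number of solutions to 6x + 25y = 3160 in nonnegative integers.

gcd(25, 6) = 1.
By Bézout, 6·(-4) + 25·(1) = 1.
One solution: (10, 124).
General: x = 10 + 25t, y = 124 - 6t.
x ≥ 0 ⇒ t ≥ 0; y ≥ 0 ⇒ t ≤ 20. So t ∈ [0, 20]: 21 solutions.

21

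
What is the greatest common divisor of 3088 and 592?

16

gcd(3088, 592) = 16  (3088 = 5·592 + 128, 592 = 4·128 + 80, 128 = 1·80 + 48, 80 = 1·48 + 32, 48 = 1·32 + 16, 32 = 2·16).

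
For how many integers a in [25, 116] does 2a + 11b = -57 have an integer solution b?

8

gcd(11, 2) = 1.
By Bézout, 2×(-5) + 11×(1) = 1.
Particular solution: (10, -7).
General solution: a = 10 + 11t, b = -7 - 2t for integer t.
25 ≤ 10 + 11t ≤ 116 gives t ∈ [2, 9], which is 8 values.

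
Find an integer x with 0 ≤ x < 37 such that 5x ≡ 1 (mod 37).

15

gcd(37, 5) = 1  (37 = 7×5 + 2, 5 = 2×2 + 1, 2 = 2×1).
Back-substituting, 5×(15) + 37×(-2) = 1.
So 5×15 ≡ 1 (mod 37), and 15 mod 37 = 15.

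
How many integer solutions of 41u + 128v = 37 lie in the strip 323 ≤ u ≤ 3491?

25

gcd(128, 41):
  128 = 3·41 + 5
  41 = 8·5 + 1
  5 = 5·1
so gcd(128, 41) = 1.
Back-substitute for Bézout coefficients:
  1 = 41 - 8·5
  ... = 41·(25) + 128·(-8)
Scale by 37: particular solution (925, -296); reduce u mod 128: (29, -9).
General solution: u = 29 + 128t, v = -9 - 41t for integer t.
323 ≤ 29 + 128t ≤ 3491 gives t ∈ [3, 27], which is 25 values.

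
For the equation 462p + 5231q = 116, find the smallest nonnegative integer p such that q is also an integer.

gcd(5231, 462):
  5231 = 11×462 + 149
  462 = 3×149 + 15
  149 = 9×15 + 14
  15 = 1×14 + 1
  14 = 14×1
so gcd(5231, 462) = 1.
1 divides 116, so solutions exist.
Back-substitute for Bézout coefficients:
  1 = 15 - 1×14
  ... = 462×(351) + 5231×(-31)
Scale by 116/1 = 116: (p₀, q₀) = (40716, -3596).
General solution: p = 40716 + 5231t, q = -3596 - 462t for integer t.
p ≥ 0: smallest is 40716 mod 5231 = 4099 (at t = -7), with q = -362.

4099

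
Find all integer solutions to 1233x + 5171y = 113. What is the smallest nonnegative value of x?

1015

gcd(5171, 1233) = 1.
1 divides 113, so solutions exist.
By Bézout, 1233*(-952) + 5171*(227) = 1.
Scale by 113/1 = 113: (x₀, y₀) = (-107576, 25651).
General solution: x = -107576 + 5171t, y = 25651 - 1233t for integer t.
x ≥ 0: smallest is -107576 mod 5171 = 1015 (at t = 21), with y = -242.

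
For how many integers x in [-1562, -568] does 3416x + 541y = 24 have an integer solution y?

gcd(3416, 541):
  3416 = 6*541 + 170
  541 = 3*170 + 31
  170 = 5*31 + 15
  31 = 2*15 + 1
  15 = 15*1
so gcd(3416, 541) = 1.
Back-substitute for Bézout coefficients:
  1 = 31 - 2*15
  ... = 3416*(-35) + 541*(221)
Scale by 24: particular solution (-840, 5304); reduce x mod 541: (242, -1528).
General solution: x = 242 + 541t, y = -1528 - 3416t for integer t.
-1562 ≤ 242 + 541t ≤ -568 gives t ∈ [-3, -2], which is 2 values.

2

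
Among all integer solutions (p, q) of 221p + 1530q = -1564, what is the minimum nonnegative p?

gcd(1530, 221) = 17.
17 divides -1564, so solutions exist.
By Bézout, 221·(7) + 1530·(-1) = 17.
Scale by -1564/17 = -92: (p₀, q₀) = (-644, 92).
General solution: p = -644 + 90t, q = 92 - 13t for integer t.
p ≥ 0: smallest is -644 mod 90 = 76 (at t = 8), with q = -12.

76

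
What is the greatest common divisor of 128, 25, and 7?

1

gcd(128, 25) = 1  (128 = 5×25 + 3, 25 = 8×3 + 1, 3 = 3×1).
gcd(1, 7) = 1.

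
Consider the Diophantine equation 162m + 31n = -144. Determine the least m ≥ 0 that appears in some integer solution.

6

gcd(162, 31) = 1  (162 = 5*31 + 7, 31 = 4*7 + 3, 7 = 2*3 + 1, 3 = 3*1).
1 divides -144, so solutions exist.
Back-substituting, 162*(9) + 31*(-47) = 1.
Scale by -144/1 = -144: (m₀, n₀) = (-1296, 6768).
General solution: m = -1296 + 31t, n = 6768 - 162t for integer t.
m ≥ 0: smallest is -1296 mod 31 = 6 (at t = 42), with n = -36.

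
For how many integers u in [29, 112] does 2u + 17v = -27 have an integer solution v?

5

gcd(17, 2) = 1  (17 = 8×2 + 1, 2 = 2×1).
Back-substituting, 2×(-8) + 17×(1) = 1.
Scale by -27: particular solution (216, -27); reduce u mod 17: (12, -3).
General solution: u = 12 + 17t, v = -3 - 2t for integer t.
29 ≤ 12 + 17t ≤ 112 gives t ∈ [1, 5], which is 5 values.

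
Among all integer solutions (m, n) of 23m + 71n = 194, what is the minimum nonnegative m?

64

gcd(71, 23) = 1  (71 = 3×23 + 2, 23 = 11×2 + 1, 2 = 2×1).
1 divides 194, so solutions exist.
Back-substituting, 23×(34) + 71×(-11) = 1.
Scale by 194/1 = 194: (m₀, n₀) = (6596, -2134).
General solution: m = 6596 + 71t, n = -2134 - 23t for integer t.
m ≥ 0: smallest is 6596 mod 71 = 64 (at t = -92), with n = -18.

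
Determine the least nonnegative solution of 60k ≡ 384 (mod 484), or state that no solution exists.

79

gcd(484, 60) = 4.
4 divides 384, so solutions exist.
By Bézout, 60*(-8) + 484*(1) = 4.
So 60*(-8) ≡ 4 (mod 484); multiply by 96: k ≡ -768 (mod 121).
Smallest nonnegative: k = -768 mod 121 = 79.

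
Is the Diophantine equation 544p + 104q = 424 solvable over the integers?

yes

gcd(544, 104) = 8.
8 divides 424, so integer solutions exist.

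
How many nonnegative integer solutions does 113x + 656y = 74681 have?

1

gcd(656, 113) = 1  (656 = 5*113 + 91, 113 = 1*91 + 22, 91 = 4*22 + 3, 22 = 7*3 + 1, 3 = 3*1).
Back-substituting, 113*(209) + 656*(-36) = 1.
Scale by 74681: one solution is (15608329, -2688516). Reduce x mod 656: (121, 93).
General: x = 121 + 656t, y = 93 - 113t.
x ≥ 0 ⇒ t ≥ 0; y ≥ 0 ⇒ t ≤ 0. So t ∈ [0, 0]: 1 solution.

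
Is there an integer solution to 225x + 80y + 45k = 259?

no

gcd(225, 80):
  225 = 2*80 + 65
  80 = 1*65 + 15
  65 = 4*15 + 5
  15 = 3*5
so gcd(225, 80) = 5.
gcd(5, 45) = 5.
5 does not divide 259 (remainder 4), so no integer solutions.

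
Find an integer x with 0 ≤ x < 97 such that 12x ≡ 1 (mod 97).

89

gcd(97, 12) = 1.
By Bézout, 12×(-8) + 97×(1) = 1.
So 12×-8 ≡ 1 (mod 97), and -8 mod 97 = 89.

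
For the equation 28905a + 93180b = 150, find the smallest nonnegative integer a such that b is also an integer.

gcd(93180, 28905) = 15.
15 divides 150, so solutions exist.
By Bézout, 28905·(-1989) + 93180·(617) = 15.
Scale by 150/15 = 10: (a₀, b₀) = (-19890, 6170).
General solution: a = -19890 + 6212t, b = 6170 - 1927t for integer t.
a ≥ 0: smallest is -19890 mod 6212 = 4958 (at t = 4), with b = -1538.

4958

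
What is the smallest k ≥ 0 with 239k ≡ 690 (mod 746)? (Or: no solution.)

gcd(746, 239):
  746 = 3·239 + 29
  239 = 8·29 + 7
  29 = 4·7 + 1
  7 = 7·1
so gcd(746, 239) = 1.
1 divides 690, so solutions exist.
Back-substitute for Bézout coefficients:
  1 = 29 - 4·7
  ... = 239·(-103) + 746·(33)
So 239·(-103) ≡ 1 (mod 746); multiply by 690: k ≡ -71070 (mod 746).
Smallest nonnegative: k = -71070 mod 746 = 546.

546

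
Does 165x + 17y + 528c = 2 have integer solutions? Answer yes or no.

yes

gcd(165, 17):
  165 = 9*17 + 12
  17 = 1*12 + 5
  12 = 2*5 + 2
  5 = 2*2 + 1
  2 = 2*1
so gcd(165, 17) = 1.
gcd(1, 528) = 1.
1 divides 2, so integer solutions exist.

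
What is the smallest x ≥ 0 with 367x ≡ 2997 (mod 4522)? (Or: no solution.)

1573

gcd(4522, 367) = 1  (4522 = 12*367 + 118, 367 = 3*118 + 13, 118 = 9*13 + 1, 13 = 13*1).
1 divides 2997, so solutions exist.
Back-substituting, 367*(-345) + 4522*(28) = 1.
So 367*(-345) ≡ 1 (mod 4522); multiply by 2997: x ≡ -1033965 (mod 4522).
Smallest nonnegative: x = -1033965 mod 4522 = 1573.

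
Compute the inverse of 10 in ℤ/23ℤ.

7

gcd(23, 10) = 1  (23 = 2*10 + 3, 10 = 3*3 + 1, 3 = 3*1).
Back-substituting, 10*(7) + 23*(-3) = 1.
So 10*7 ≡ 1 (mod 23), and 7 mod 23 = 7.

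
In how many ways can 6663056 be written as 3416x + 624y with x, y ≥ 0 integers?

25

gcd(3416, 624):
  3416 = 5×624 + 296
  624 = 2×296 + 32
  296 = 9×32 + 8
  32 = 4×8
so gcd(3416, 624) = 8.
Back-substitute for Bézout coefficients:
  8 = 296 - 9×32
  ... = 3416×(19) + 624×(-104)
Scale by 832882: one solution is (15824758, -86619728). Reduce x mod 78: (40, 10459).
General: x = 40 + 78t, y = 10459 - 427t.
x ≥ 0 ⇒ t ≥ 0; y ≥ 0 ⇒ t ≤ 24. So t ∈ [0, 24]: 25 solutions.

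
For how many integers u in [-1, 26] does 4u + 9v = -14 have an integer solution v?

3

gcd(9, 4) = 1  (9 = 2×4 + 1, 4 = 4×1).
Back-substituting, 4×(-2) + 9×(1) = 1.
Scale by -14: particular solution (28, -14); reduce u mod 9: (1, -2).
General solution: u = 1 + 9t, v = -2 - 4t for integer t.
-1 ≤ 1 + 9t ≤ 26 gives t ∈ [0, 2], which is 3 values.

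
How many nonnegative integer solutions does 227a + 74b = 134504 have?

gcd(227, 74) = 1  (227 = 3*74 + 5, 74 = 14*5 + 4, 5 = 1*4 + 1, 4 = 4*1).
Back-substituting, 227*(15) + 74*(-46) = 1.
Scale by 134504: one solution is (2017560, -6187184). Reduce a mod 74: (24, 1744).
General: a = 24 + 74t, b = 1744 - 227t.
a ≥ 0 ⇒ t ≥ 0; b ≥ 0 ⇒ t ≤ 7. So t ∈ [0, 7]: 8 solutions.

8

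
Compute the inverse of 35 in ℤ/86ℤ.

59

gcd(86, 35) = 1.
By Bézout, 35·(-27) + 86·(11) = 1.
So 35·-27 ≡ 1 (mod 86), and -27 mod 86 = 59.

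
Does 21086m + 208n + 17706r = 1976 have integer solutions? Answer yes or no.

gcd(21086, 208) = 26.
gcd(26, 17706) = 26.
26 divides 1976, so integer solutions exist.

yes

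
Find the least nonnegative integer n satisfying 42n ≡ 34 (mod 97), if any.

47

gcd(97, 42) = 1.
1 divides 34, so solutions exist.
By Bézout, 42*(-30) + 97*(13) = 1.
So 42*(-30) ≡ 1 (mod 97); multiply by 34: n ≡ -1020 (mod 97).
Smallest nonnegative: n = -1020 mod 97 = 47.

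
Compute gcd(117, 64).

1

gcd(117, 64) = 1  (117 = 1×64 + 53, 64 = 1×53 + 11, 53 = 4×11 + 9, 11 = 1×9 + 2, 9 = 4×2 + 1, 2 = 2×1).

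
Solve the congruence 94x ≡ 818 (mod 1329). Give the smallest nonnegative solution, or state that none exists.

857

gcd(1329, 94):
  1329 = 14*94 + 13
  94 = 7*13 + 3
  13 = 4*3 + 1
  3 = 3*1
so gcd(1329, 94) = 1.
1 divides 818, so solutions exist.
Back-substitute for Bézout coefficients:
  1 = 13 - 4*3
  ... = 94*(-410) + 1329*(29)
So 94*(-410) ≡ 1 (mod 1329); multiply by 818: x ≡ -335380 (mod 1329).
Smallest nonnegative: x = -335380 mod 1329 = 857.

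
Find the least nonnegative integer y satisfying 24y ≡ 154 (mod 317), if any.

gcd(317, 24) = 1  (317 = 13·24 + 5, 24 = 4·5 + 4, 5 = 1·4 + 1, 4 = 4·1).
1 divides 154, so solutions exist.
Back-substituting, 24·(-66) + 317·(5) = 1.
So 24·(-66) ≡ 1 (mod 317); multiply by 154: y ≡ -10164 (mod 317).
Smallest nonnegative: y = -10164 mod 317 = 297.

297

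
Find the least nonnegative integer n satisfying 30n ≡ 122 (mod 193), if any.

107

gcd(193, 30) = 1.
1 divides 122, so solutions exist.
By Bézout, 30*(-45) + 193*(7) = 1.
So 30*(-45) ≡ 1 (mod 193); multiply by 122: n ≡ -5490 (mod 193).
Smallest nonnegative: n = -5490 mod 193 = 107.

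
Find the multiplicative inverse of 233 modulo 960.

gcd(960, 233):
  960 = 4·233 + 28
  233 = 8·28 + 9
  28 = 3·9 + 1
  9 = 9·1
so gcd(960, 233) = 1.
Back-substitute for Bézout coefficients:
  1 = 28 - 3·9
  ... = 233·(-103) + 960·(25)
So 233·-103 ≡ 1 (mod 960), and -103 mod 960 = 857.

857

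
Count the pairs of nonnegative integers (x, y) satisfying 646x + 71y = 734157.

gcd(646, 71) = 1.
By Bézout, 646*(-10) + 71*(91) = 1.
One solution: (43, 9949).
General: x = 43 + 71t, y = 9949 - 646t.
x ≥ 0 ⇒ t ≥ 0; y ≥ 0 ⇒ t ≤ 15. So t ∈ [0, 15]: 16 solutions.

16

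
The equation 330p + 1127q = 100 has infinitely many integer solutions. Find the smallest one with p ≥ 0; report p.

gcd(1127, 330) = 1.
1 divides 100, so solutions exist.
By Bézout, 330·(-181) + 1127·(53) = 1.
Scale by 100/1 = 100: (p₀, q₀) = (-18100, 5300).
General solution: p = -18100 + 1127t, q = 5300 - 330t for integer t.
p ≥ 0: smallest is -18100 mod 1127 = 1059 (at t = 17), with q = -310.

1059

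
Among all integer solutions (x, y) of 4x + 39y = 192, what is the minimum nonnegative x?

gcd(39, 4) = 1  (39 = 9×4 + 3, 4 = 1×3 + 1, 3 = 3×1).
1 divides 192, so solutions exist.
Back-substituting, 4×(10) + 39×(-1) = 1.
Scale by 192/1 = 192: (x₀, y₀) = (1920, -192).
General solution: x = 1920 + 39t, y = -192 - 4t for integer t.
x ≥ 0: smallest is 1920 mod 39 = 9 (at t = -49), with y = 4.

9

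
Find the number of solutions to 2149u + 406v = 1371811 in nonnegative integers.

11

gcd(2149, 406) = 7.
By Bézout, 2149*(-17) + 406*(90) = 7.
One solution: (37, 3183).
General: u = 37 + 58t, v = 3183 - 307t.
u ≥ 0 ⇒ t ≥ 0; v ≥ 0 ⇒ t ≤ 10. So t ∈ [0, 10]: 11 solutions.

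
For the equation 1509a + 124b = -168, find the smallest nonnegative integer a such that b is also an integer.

116

gcd(1509, 124):
  1509 = 12*124 + 21
  124 = 5*21 + 19
  21 = 1*19 + 2
  19 = 9*2 + 1
  2 = 2*1
so gcd(1509, 124) = 1.
1 divides -168, so solutions exist.
Back-substitute for Bézout coefficients:
  1 = 19 - 9*2
  ... = 1509*(-59) + 124*(718)
Scale by -168/1 = -168: (a₀, b₀) = (9912, -120624).
General solution: a = 9912 + 124t, b = -120624 - 1509t for integer t.
a ≥ 0: smallest is 9912 mod 124 = 116 (at t = -79), with b = -1413.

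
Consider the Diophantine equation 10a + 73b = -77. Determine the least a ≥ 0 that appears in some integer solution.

gcd(73, 10) = 1.
1 divides -77, so solutions exist.
By Bézout, 10×(22) + 73×(-3) = 1.
Scale by -77/1 = -77: (a₀, b₀) = (-1694, 231).
General solution: a = -1694 + 73t, b = 231 - 10t for integer t.
a ≥ 0: smallest is -1694 mod 73 = 58 (at t = 24), with b = -9.

58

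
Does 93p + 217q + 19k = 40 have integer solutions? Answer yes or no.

yes

gcd(217, 93) = 31  (217 = 2*93 + 31, 93 = 3*31).
gcd(31, 19) = 1.
1 divides 40, so integer solutions exist.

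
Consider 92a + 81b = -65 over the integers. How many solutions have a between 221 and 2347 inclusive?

26

gcd(92, 81) = 1.
By Bézout, 92·(-22) + 81·(25) = 1.
Particular solution: (53, -61).
General solution: a = 53 + 81t, b = -61 - 92t for integer t.
221 ≤ 53 + 81t ≤ 2347 gives t ∈ [3, 28], which is 26 values.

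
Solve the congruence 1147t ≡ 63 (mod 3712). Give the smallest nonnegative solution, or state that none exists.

13

gcd(3712, 1147) = 1  (3712 = 3·1147 + 271, 1147 = 4·271 + 63, 271 = 4·63 + 19, 63 = 3·19 + 6, 19 = 3·6 + 1, 6 = 6·1).
1 divides 63, so solutions exist.
Back-substituting, 1147·(-589) + 3712·(182) = 1.
So 1147·(-589) ≡ 1 (mod 3712); multiply by 63: t ≡ -37107 (mod 3712).
Smallest nonnegative: t = -37107 mod 3712 = 13.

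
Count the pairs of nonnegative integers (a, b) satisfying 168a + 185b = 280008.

gcd(185, 168):
  185 = 1*168 + 17
  168 = 9*17 + 15
  17 = 1*15 + 2
  15 = 7*2 + 1
  2 = 2*1
so gcd(185, 168) = 1.
Back-substitute for Bézout coefficients:
  1 = 15 - 7*2
  ... = 168*(87) + 185*(-79)
Scale by 280008: one solution is (24360696, -22120632). Reduce a mod 185: (81, 1440).
General: a = 81 + 185t, b = 1440 - 168t.
a ≥ 0 ⇒ t ≥ 0; b ≥ 0 ⇒ t ≤ 8. So t ∈ [0, 8]: 9 solutions.

9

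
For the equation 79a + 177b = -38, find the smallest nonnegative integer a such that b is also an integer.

4

gcd(177, 79):
  177 = 2·79 + 19
  79 = 4·19 + 3
  19 = 6·3 + 1
  3 = 3·1
so gcd(177, 79) = 1.
1 divides -38, so solutions exist.
Back-substitute for Bézout coefficients:
  1 = 19 - 6·3
  ... = 79·(-56) + 177·(25)
Scale by -38/1 = -38: (a₀, b₀) = (2128, -950).
General solution: a = 2128 + 177t, b = -950 - 79t for integer t.
a ≥ 0: smallest is 2128 mod 177 = 4 (at t = -12), with b = -2.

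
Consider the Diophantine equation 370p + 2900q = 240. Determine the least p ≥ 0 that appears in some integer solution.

gcd(2900, 370):
  2900 = 7·370 + 310
  370 = 1·310 + 60
  310 = 5·60 + 10
  60 = 6·10
so gcd(2900, 370) = 10.
10 divides 240, so solutions exist.
Back-substitute for Bézout coefficients:
  10 = 310 - 5·60
  ... = 370·(-47) + 2900·(6)
Scale by 240/10 = 24: (p₀, q₀) = (-1128, 144).
General solution: p = -1128 + 290t, q = 144 - 37t for integer t.
p ≥ 0: smallest is -1128 mod 290 = 32 (at t = 4), with q = -4.

32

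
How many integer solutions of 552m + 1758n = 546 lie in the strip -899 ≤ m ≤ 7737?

29

gcd(1758, 552):
  1758 = 3·552 + 102
  552 = 5·102 + 42
  102 = 2·42 + 18
  42 = 2·18 + 6
  18 = 3·6
so gcd(1758, 552) = 6.
Back-substitute for Bézout coefficients:
  6 = 42 - 2·18
  ... = 552·(86) + 1758·(-27)
Scale by 91: particular solution (7826, -2457); reduce m mod 293: (208, -65).
General solution: m = 208 + 293t, n = -65 - 92t for integer t.
-899 ≤ 208 + 293t ≤ 7737 gives t ∈ [-3, 25], which is 29 values.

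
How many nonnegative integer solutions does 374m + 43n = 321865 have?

gcd(374, 43) = 1.
By Bézout, 374·(-10) + 43·(87) = 1.
One solution: (29, 7233).
General: m = 29 + 43t, n = 7233 - 374t.
m ≥ 0 ⇒ t ≥ 0; n ≥ 0 ⇒ t ≤ 19. So t ∈ [0, 19]: 20 solutions.

20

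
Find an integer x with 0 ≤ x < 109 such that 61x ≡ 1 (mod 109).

84

gcd(109, 61) = 1  (109 = 1×61 + 48, 61 = 1×48 + 13, 48 = 3×13 + 9, 13 = 1×9 + 4, 9 = 2×4 + 1, 4 = 4×1).
Back-substituting, 61×(-25) + 109×(14) = 1.
So 61×-25 ≡ 1 (mod 109), and -25 mod 109 = 84.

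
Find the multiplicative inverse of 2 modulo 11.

gcd(11, 2) = 1.
By Bézout, 2×(-5) + 11×(1) = 1.
So 2×-5 ≡ 1 (mod 11), and -5 mod 11 = 6.

6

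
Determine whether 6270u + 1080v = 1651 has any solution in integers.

no

gcd(6270, 1080):
  6270 = 5·1080 + 870
  1080 = 1·870 + 210
  870 = 4·210 + 30
  210 = 7·30
so gcd(6270, 1080) = 30.
30 does not divide 1651 (remainder 1), so no integer solutions.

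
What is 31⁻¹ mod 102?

gcd(102, 31) = 1  (102 = 3×31 + 9, 31 = 3×9 + 4, 9 = 2×4 + 1, 4 = 4×1).
Back-substituting, 31×(-23) + 102×(7) = 1.
So 31×-23 ≡ 1 (mod 102), and -23 mod 102 = 79.

79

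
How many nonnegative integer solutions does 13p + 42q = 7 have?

gcd(42, 13) = 1  (42 = 3·13 + 3, 13 = 4·3 + 1, 3 = 3·1).
Back-substituting, 13·(13) + 42·(-4) = 1.
Scale by 7: one solution is (91, -28). Reduce p mod 42: (7, -2).
General: p = 7 + 42t, q = -2 - 13t.
p ≥ 0 ⇒ t ≥ 0; q ≥ 0 ⇒ t ≤ -1. So t ∈ [0, -1]: 0 solutions.

0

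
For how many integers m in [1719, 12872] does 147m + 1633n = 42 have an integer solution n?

gcd(1633, 147):
  1633 = 11*147 + 16
  147 = 9*16 + 3
  16 = 5*3 + 1
  3 = 3*1
so gcd(1633, 147) = 1.
Back-substitute for Bézout coefficients:
  1 = 16 - 5*3
  ... = 147*(-511) + 1633*(46)
Scale by 42: particular solution (-21462, 1932); reduce m mod 1633: (1400, -126).
General solution: m = 1400 + 1633t, n = -126 - 147t for integer t.
1719 ≤ 1400 + 1633t ≤ 12872 gives t ∈ [1, 7], which is 7 values.

7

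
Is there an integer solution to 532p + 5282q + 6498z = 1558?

yes

gcd(5282, 532) = 38  (5282 = 9×532 + 494, 532 = 1×494 + 38, 494 = 13×38).
gcd(38, 6498) = 38.
38 divides 1558, so integer solutions exist.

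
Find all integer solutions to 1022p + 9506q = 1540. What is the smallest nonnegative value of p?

634

gcd(9506, 1022) = 14  (9506 = 9*1022 + 308, 1022 = 3*308 + 98, 308 = 3*98 + 14, 98 = 7*14).
14 divides 1540, so solutions exist.
Back-substituting, 1022*(-93) + 9506*(10) = 14.
Scale by 1540/14 = 110: (p₀, q₀) = (-10230, 1100).
General solution: p = -10230 + 679t, q = 1100 - 73t for integer t.
p ≥ 0: smallest is -10230 mod 679 = 634 (at t = 16), with q = -68.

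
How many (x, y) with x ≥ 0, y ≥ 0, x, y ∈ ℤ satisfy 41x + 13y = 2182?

4

gcd(41, 13):
  41 = 3×13 + 2
  13 = 6×2 + 1
  2 = 2×1
so gcd(41, 13) = 1.
Back-substitute for Bézout coefficients:
  1 = 13 - 6×2
  ... = 41×(-6) + 13×(19)
Scale by 2182: one solution is (-13092, 41458). Reduce x mod 13: (12, 130).
General: x = 12 + 13t, y = 130 - 41t.
x ≥ 0 ⇒ t ≥ 0; y ≥ 0 ⇒ t ≤ 3. So t ∈ [0, 3]: 4 solutions.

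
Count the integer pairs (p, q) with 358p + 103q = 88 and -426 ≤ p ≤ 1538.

gcd(358, 103) = 1.
By Bézout, 358*(-21) + 103*(73) = 1.
Particular solution: (6, -20).
General solution: p = 6 + 103t, q = -20 - 358t for integer t.
-426 ≤ 6 + 103t ≤ 1538 gives t ∈ [-4, 14], which is 19 values.

19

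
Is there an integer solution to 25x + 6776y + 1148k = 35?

gcd(6776, 25) = 1  (6776 = 271×25 + 1, 25 = 25×1).
gcd(1, 1148) = 1.
1 divides 35, so integer solutions exist.

yes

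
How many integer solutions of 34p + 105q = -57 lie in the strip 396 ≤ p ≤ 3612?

30

gcd(105, 34) = 1  (105 = 3·34 + 3, 34 = 11·3 + 1, 3 = 3·1).
Back-substituting, 34·(34) + 105·(-11) = 1.
Scale by -57: particular solution (-1938, 627); reduce p mod 105: (57, -19).
General solution: p = 57 + 105t, q = -19 - 34t for integer t.
396 ≤ 57 + 105t ≤ 3612 gives t ∈ [4, 33], which is 30 values.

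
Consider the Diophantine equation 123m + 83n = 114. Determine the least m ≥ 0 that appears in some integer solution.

gcd(123, 83):
  123 = 1×83 + 40
  83 = 2×40 + 3
  40 = 13×3 + 1
  3 = 3×1
so gcd(123, 83) = 1.
1 divides 114, so solutions exist.
Back-substitute for Bézout coefficients:
  1 = 40 - 13×3
  ... = 123×(27) + 83×(-40)
Scale by 114/1 = 114: (m₀, n₀) = (3078, -4560).
General solution: m = 3078 + 83t, n = -4560 - 123t for integer t.
m ≥ 0: smallest is 3078 mod 83 = 7 (at t = -37), with n = -9.

7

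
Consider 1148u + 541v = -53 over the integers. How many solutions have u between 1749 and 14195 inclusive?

23

gcd(1148, 541) = 1.
By Bézout, 1148×(41) + 541×(-87) = 1.
Particular solution: (532, -1129).
General solution: u = 532 + 541t, v = -1129 - 1148t for integer t.
1749 ≤ 532 + 541t ≤ 14195 gives t ∈ [3, 25], which is 23 values.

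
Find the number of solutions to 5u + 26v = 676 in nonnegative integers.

gcd(26, 5) = 1  (26 = 5×5 + 1, 5 = 5×1).
Back-substituting, 5×(-5) + 26×(1) = 1.
Scale by 676: one solution is (-3380, 676). Reduce u mod 26: (0, 26).
General: u = 0 + 26t, v = 26 - 5t.
u ≥ 0 ⇒ t ≥ 0; v ≥ 0 ⇒ t ≤ 5. So t ∈ [0, 5]: 6 solutions.

6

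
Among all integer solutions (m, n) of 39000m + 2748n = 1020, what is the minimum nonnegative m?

gcd(39000, 2748) = 12  (39000 = 14×2748 + 528, 2748 = 5×528 + 108, 528 = 4×108 + 96, 108 = 1×96 + 12, 96 = 8×12).
12 divides 1020, so solutions exist.
Back-substituting, 39000×(-26) + 2748×(369) = 12.
Scale by 1020/12 = 85: (m₀, n₀) = (-2210, 31365).
General solution: m = -2210 + 229t, n = 31365 - 3250t for integer t.
m ≥ 0: smallest is -2210 mod 229 = 80 (at t = 10), with n = -1135.

80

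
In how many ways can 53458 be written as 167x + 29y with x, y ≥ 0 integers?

11

gcd(167, 29) = 1  (167 = 5·29 + 22, 29 = 1·22 + 7, 22 = 3·7 + 1, 7 = 7·1).
Back-substituting, 167·(4) + 29·(-23) = 1.
Scale by 53458: one solution is (213832, -1229534). Reduce x mod 29: (15, 1757).
General: x = 15 + 29t, y = 1757 - 167t.
x ≥ 0 ⇒ t ≥ 0; y ≥ 0 ⇒ t ≤ 10. So t ∈ [0, 10]: 11 solutions.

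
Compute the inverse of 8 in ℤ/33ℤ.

gcd(33, 8) = 1  (33 = 4*8 + 1, 8 = 8*1).
Back-substituting, 8*(-4) + 33*(1) = 1.
So 8*-4 ≡ 1 (mod 33), and -4 mod 33 = 29.

29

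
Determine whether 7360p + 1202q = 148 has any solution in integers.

yes

gcd(7360, 1202) = 2.
2 divides 148, so integer solutions exist.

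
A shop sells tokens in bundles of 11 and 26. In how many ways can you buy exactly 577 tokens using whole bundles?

2

Need nonnegative integers with 11j + 26k = 577.
gcd(11, 26) = 1, and 11·(-7) + 26·(3) = 1.
So (j₀, k₀) = (-4039, 1731); general j = -4039 + 26t, k = 1731 - 11t.
j ≥ 0 ⇒ t ≥ 156; k ≥ 0 ⇒ t ≤ 157. That's 2 values of t.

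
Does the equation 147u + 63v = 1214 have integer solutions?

no

gcd(147, 63) = 21  (147 = 2·63 + 21, 63 = 3·21).
21 does not divide 1214 (remainder 17), so no integer solutions.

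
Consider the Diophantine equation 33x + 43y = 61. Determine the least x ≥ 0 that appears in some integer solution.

24

gcd(43, 33) = 1  (43 = 1·33 + 10, 33 = 3·10 + 3, 10 = 3·3 + 1, 3 = 3·1).
1 divides 61, so solutions exist.
Back-substituting, 33·(-13) + 43·(10) = 1.
Scale by 61/1 = 61: (x₀, y₀) = (-793, 610).
General solution: x = -793 + 43t, y = 610 - 33t for integer t.
x ≥ 0: smallest is -793 mod 43 = 24 (at t = 19), with y = -17.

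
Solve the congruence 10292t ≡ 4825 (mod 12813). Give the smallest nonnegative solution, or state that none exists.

1040

gcd(12813, 10292) = 1  (12813 = 1×10292 + 2521, 10292 = 4×2521 + 208, 2521 = 12×208 + 25, 208 = 8×25 + 8, 25 = 3×8 + 1, 8 = 8×1).
1 divides 4825, so solutions exist.
Back-substituting, 10292×(-1540) + 12813×(1237) = 1.
So 10292×(-1540) ≡ 1 (mod 12813); multiply by 4825: t ≡ -7430500 (mod 12813).
Smallest nonnegative: t = -7430500 mod 12813 = 1040.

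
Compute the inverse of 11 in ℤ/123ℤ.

56

gcd(123, 11) = 1.
By Bézout, 11×(56) + 123×(-5) = 1.
So 11×56 ≡ 1 (mod 123), and 56 mod 123 = 56.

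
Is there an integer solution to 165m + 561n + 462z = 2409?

yes

gcd(561, 165) = 33  (561 = 3×165 + 66, 165 = 2×66 + 33, 66 = 2×33).
gcd(33, 462) = 33.
33 divides 2409, so integer solutions exist.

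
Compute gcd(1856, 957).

gcd(1856, 957):
  1856 = 1·957 + 899
  957 = 1·899 + 58
  899 = 15·58 + 29
  58 = 2·29
so gcd(1856, 957) = 29.

29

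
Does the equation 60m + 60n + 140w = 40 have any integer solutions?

gcd(60, 60) = 60.
gcd(60, 140) = 20.
20 divides 40, so integer solutions exist.

yes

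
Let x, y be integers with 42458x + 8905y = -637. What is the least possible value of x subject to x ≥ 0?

gcd(42458, 8905):
  42458 = 4×8905 + 6838
  8905 = 1×6838 + 2067
  6838 = 3×2067 + 637
  2067 = 3×637 + 156
  637 = 4×156 + 13
  156 = 12×13
so gcd(42458, 8905) = 13.
13 divides -637, so solutions exist.
Back-substitute for Bézout coefficients:
  13 = 637 - 4×156
  ... = 42458×(56) + 8905×(-267)
Scale by -637/13 = -49: (x₀, y₀) = (-2744, 13083).
General solution: x = -2744 + 685t, y = 13083 - 3266t for integer t.
x ≥ 0: smallest is -2744 mod 685 = 681 (at t = 5), with y = -3247.

681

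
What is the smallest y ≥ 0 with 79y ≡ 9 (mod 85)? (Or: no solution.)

gcd(85, 79):
  85 = 1×79 + 6
  79 = 13×6 + 1
  6 = 6×1
so gcd(85, 79) = 1.
1 divides 9, so solutions exist.
Back-substitute for Bézout coefficients:
  1 = 79 - 13×6
  ... = 79×(14) + 85×(-13)
So 79×(14) ≡ 1 (mod 85); multiply by 9: y ≡ 126 (mod 85).
Smallest nonnegative: y = 126 mod 85 = 41.

41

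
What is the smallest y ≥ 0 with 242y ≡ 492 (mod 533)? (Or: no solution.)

gcd(533, 242) = 1  (533 = 2×242 + 49, 242 = 4×49 + 46, 49 = 1×46 + 3, 46 = 15×3 + 1, 3 = 3×1).
1 divides 492, so solutions exist.
Back-substituting, 242×(174) + 533×(-79) = 1.
So 242×(174) ≡ 1 (mod 533); multiply by 492: y ≡ 85608 (mod 533).
Smallest nonnegative: y = 85608 mod 533 = 328.

328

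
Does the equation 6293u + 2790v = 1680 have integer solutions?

gcd(6293, 2790):
  6293 = 2*2790 + 713
  2790 = 3*713 + 651
  713 = 1*651 + 62
  651 = 10*62 + 31
  62 = 2*31
so gcd(6293, 2790) = 31.
31 does not divide 1680 (remainder 6), so no integer solutions.

no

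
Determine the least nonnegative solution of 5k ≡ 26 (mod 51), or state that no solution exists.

46

gcd(51, 5):
  51 = 10×5 + 1
  5 = 5×1
so gcd(51, 5) = 1.
1 divides 26, so solutions exist.
Back-substitute for Bézout coefficients:
  1 = 51 - 10×5
  ... = 5×(-10) + 51×(1)
So 5×(-10) ≡ 1 (mod 51); multiply by 26: k ≡ -260 (mod 51).
Smallest nonnegative: k = -260 mod 51 = 46.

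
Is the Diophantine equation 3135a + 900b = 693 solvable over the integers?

no

gcd(3135, 900):
  3135 = 3×900 + 435
  900 = 2×435 + 30
  435 = 14×30 + 15
  30 = 2×15
so gcd(3135, 900) = 15.
15 does not divide 693 (remainder 3), so no integer solutions.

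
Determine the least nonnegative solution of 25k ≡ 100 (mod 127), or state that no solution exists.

gcd(127, 25) = 1.
1 divides 100, so solutions exist.
By Bézout, 25*(61) + 127*(-12) = 1.
So 25*(61) ≡ 1 (mod 127); multiply by 100: k ≡ 6100 (mod 127).
Smallest nonnegative: k = 6100 mod 127 = 4.

4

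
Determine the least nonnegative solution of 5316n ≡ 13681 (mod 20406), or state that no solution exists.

gcd(20406, 5316) = 6.
6 does not divide 13681, so the congruence has no solution.

no solution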